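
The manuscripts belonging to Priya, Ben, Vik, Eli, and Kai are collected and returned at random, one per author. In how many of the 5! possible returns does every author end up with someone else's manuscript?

This is the derangement count D_5: permutations of 5 items with no fixed point.
By inclusion–exclusion this is Σ_{j=0}^{5} (−1)^j C(5,j)·(5−j)!.
Computing: 120 − 120 + 60 − 20 + 5 − 1 = 44.

44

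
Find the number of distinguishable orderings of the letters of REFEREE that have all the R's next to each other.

30

Treat the 2 copies of R as a single block. The multiset to arrange is then {RR, E, E, E, E, F}, 6 items in all.
That gives (6)!/(4!) = 30 arrangements.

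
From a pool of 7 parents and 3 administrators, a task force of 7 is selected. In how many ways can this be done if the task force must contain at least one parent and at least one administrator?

119

With no constraint there are C(10,7) = 120 possible selections.
Selections missing a whole group: no parents → C(3,7) = 0; no administrators → C(7,7) = 1.
Both groups omitted at once is impossible, so 120 − 1 = 119.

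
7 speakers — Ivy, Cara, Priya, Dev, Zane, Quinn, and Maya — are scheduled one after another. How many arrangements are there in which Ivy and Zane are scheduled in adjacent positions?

Place the 5 others and the Ivy-Zane pair as 6 objects in a line; the pair has 2 internal arrangements.
So the count is 2·(6)! = 1440.

1440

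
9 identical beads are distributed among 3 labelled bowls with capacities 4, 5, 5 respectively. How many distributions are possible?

20

Without the upper bounds there are C(11,2) = 55 ways to split 9 among 3 bowls.
Subtract solutions that violate a single cap (substitute x_i' = x_i − (cap_i+1)): x_1 ≥ 5 gives C(6,2) = 15; x_2 ≥ 6 gives C(5,2) = 10; x_3 ≥ 6 gives C(5,2) = 10. Together 35.
No two caps can be exceeded simultaneously, so the pair terms are all 0.
By inclusion–exclusion the count is 55 − 35 + 0 = 20.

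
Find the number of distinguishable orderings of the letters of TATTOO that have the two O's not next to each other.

There are 6!/(3!·2!) = 60 arrangements of TATTOO in total.
If the two O's are adjacent, glue them into one block, leaving 5 items to arrange: (5)!/(3!) = 20 ways.
Subtracting, 60 − 20 = 40 arrangements keep the O's apart.

40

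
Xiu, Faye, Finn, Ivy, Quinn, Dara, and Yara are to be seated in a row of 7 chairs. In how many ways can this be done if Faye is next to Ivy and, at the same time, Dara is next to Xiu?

480

Treat {Faye,Ivy} as one block (2 orders) and {Dara,Xiu} as another (2 orders).
That leaves 5 units to arrange: 2 × 2 × 5! = 4 × 120 = 480.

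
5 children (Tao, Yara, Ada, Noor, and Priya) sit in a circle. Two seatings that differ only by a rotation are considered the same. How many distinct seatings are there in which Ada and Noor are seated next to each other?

12

Treat {Ada, Noor} as one unit (2 internal orders) and seat the resulting 4 units around the table: (3)! circular arrangements.
So 2 × (3)! = 2 × 6 = 12.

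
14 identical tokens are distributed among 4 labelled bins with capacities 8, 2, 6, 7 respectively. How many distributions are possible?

By stars and bars, unrestricted non-negative solutions to x_1+…+x_4 = 14 number C(14+3,3) = 680.
Subtract solutions that violate a single cap (substitute x_i' = x_i − (cap_i+1)): x_1 ≥ 9 gives C(8,3) = 56; x_2 ≥ 3 gives C(14,3) = 364; x_3 ≥ 7 gives C(10,3) = 120; x_4 ≥ 8 gives C(9,3) = 84. Together 624.
Add back pairs where two caps are both exceeded: 10 + 0 + 0 + 35 + 20 + 0 = 65.
By inclusion–exclusion the count is 680 − 624 + 65 = 121.

121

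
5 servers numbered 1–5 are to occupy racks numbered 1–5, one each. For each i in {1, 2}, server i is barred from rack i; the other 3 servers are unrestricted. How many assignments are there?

78

Let Aᵢ (for i ∈ {1, 2}) be the placements that put server i in its forbidden rack. Any j of these fix j positions, leaving (5−j)! ways to fill the rest, and there are C(2,j) ways to pick which j.
By inclusion–exclusion, the number of valid placements is Σ_{j=0}^{2} (−1)^j C(2,j)·(5−j)!.
Computing: 120 − 48 + 6 = 78.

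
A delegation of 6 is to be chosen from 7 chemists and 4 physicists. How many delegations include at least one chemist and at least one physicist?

455

Unrestricted: C(11,6) = 462 ways to pick any 6 of the 11.
Subtract selections that omit an entire group: no chemists → C(4,6) = 0; no physicists → C(7,6) = 7.
Both groups omitted at once is impossible, so 462 − 7 = 455.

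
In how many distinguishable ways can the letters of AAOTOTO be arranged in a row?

210

The 7 letters of AAOTOTO have repeats: A appearing twice, O appearing 3 times, and T appearing twice.
Dividing 7! = 5040 by 3!·2!·2! = 24 for the repeated letters gives 210.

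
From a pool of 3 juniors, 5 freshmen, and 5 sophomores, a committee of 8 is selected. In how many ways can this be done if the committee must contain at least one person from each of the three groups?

1240

With no constraint there are C(13,8) = 1287 possible selections.
Subtract selections that omit an entire group: no juniors → C(10,8) = 45; no freshmen → C(8,8) = 1; no sophomores → C(8,8) = 1.
Add back selections omitting two groups (i.e. drawn from a single group): C(3,8) + C(5,8) + C(5,8) = 0.
By inclusion–exclusion: 1287 − 47 + 0 = 1240.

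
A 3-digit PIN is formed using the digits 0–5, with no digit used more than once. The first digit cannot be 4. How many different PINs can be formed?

100

The first digit has 6−1 = 5 choices (anything except 4).
The remaining 2 digits are filled from the other 5 symbols without repetition: 5 × 4 = 20.
Total: 5 × 20 = 100.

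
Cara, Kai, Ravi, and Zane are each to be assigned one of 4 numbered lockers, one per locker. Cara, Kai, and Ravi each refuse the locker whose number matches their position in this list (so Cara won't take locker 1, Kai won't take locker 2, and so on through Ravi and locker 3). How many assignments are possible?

11

Let Aᵢ (for i ∈ {1, 2, 3}) be the placements that put person i in their forbidden locker. Any j of these fix j positions, leaving (4−j)! ways to fill the rest, and there are C(3,j) ways to pick which j.
By inclusion–exclusion, the number of valid placements is Σ_{j=0}^{3} (−1)^j C(3,j)·(4−j)!.
Computing: 24 − 18 + 6 − 1 = 11.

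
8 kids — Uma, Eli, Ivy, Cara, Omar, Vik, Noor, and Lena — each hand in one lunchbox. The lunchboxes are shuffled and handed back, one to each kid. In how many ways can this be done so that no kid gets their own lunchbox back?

Let Aᵢ be the assignments in which kid i gets their own lunchbox. We want the size of the complement of A₁∪…∪A_8.
By inclusion–exclusion this is Σ_{j=0}^{8} (−1)^j C(8,j)·(8−j)!.
Computing: 40320 − 40320 + 20160 − 6720 + 1680 − 336 + 56 − 8 + 1 = 14833.

14833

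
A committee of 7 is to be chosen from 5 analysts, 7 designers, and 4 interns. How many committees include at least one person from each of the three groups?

10283

Total 7-person selections from all 16: C(16,7) = 11440.
Subtract selections that omit an entire group: no analysts → C(11,7) = 330; no designers → C(9,7) = 36; no interns → C(12,7) = 792.
Add back selections omitting two groups (i.e. drawn from a single group): C(5,7) + C(7,7) + C(4,7) = 1.
By inclusion–exclusion: 11440 − 1158 + 1 = 10283.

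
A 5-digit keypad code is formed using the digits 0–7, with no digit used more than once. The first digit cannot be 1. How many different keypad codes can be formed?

5880

The first digit has 8−1 = 7 choices (anything except 1).
The remaining 4 digits are filled from the other 7 symbols without repetition: 7 × 6 × 5 × 4 = 840.
Total: 7 × 840 = 5880.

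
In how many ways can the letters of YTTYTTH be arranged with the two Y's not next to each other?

Total arrangements of YTTYTTH: 7!/(4!·2!) = 105.
Arrangements with the Y's together: treat YY as one letter, giving (6)!/(4!) = 30.
Subtracting, 105 − 30 = 75 arrangements keep the Y's apart.

75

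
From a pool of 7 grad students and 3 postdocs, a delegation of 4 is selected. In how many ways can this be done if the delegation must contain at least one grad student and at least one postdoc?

175

Unrestricted: C(10,4) = 210 ways to pick any 4 of the 10.
Subtract selections that omit an entire group: no grad students → C(3,4) = 0; no postdocs → C(7,4) = 35.
Both groups omitted at once is impossible, so 210 − 35 = 175.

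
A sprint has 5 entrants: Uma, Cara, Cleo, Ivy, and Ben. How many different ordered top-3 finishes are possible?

This is an ordered selection of 3 from 5: P(5,3).
That gives 5 × 4 × 3 = 60.

60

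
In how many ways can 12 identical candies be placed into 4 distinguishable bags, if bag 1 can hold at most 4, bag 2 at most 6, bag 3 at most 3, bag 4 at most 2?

By stars and bars, unrestricted non-negative solutions to x_1+…+x_4 = 12 number C(12+3,3) = 455.
Subtract solutions that violate a single cap (substitute x_i' = x_i − (cap_i+1)): x_1 ≥ 5 gives C(10,3) = 120; x_2 ≥ 7 gives C(8,3) = 56; x_3 ≥ 4 gives C(11,3) = 165; x_4 ≥ 3 gives C(12,3) = 220. Together 561.
Add back pairs where two caps are both exceeded: 1 + 20 + 35 + 4 + 10 + 56 = 126.
Subtract triples: 0 + 0 + 1 + 0 = 1.
By inclusion–exclusion the count is 455 − 561 + 126 − 1 = 19.

19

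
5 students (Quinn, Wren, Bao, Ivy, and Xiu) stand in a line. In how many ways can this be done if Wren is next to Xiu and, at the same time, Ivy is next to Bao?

Treat {Wren,Xiu} as one block (2 orders) and {Ivy,Bao} as another (2 orders).
That leaves 3 units to arrange: 2 × 2 × 3! = 4 × 6 = 24.

24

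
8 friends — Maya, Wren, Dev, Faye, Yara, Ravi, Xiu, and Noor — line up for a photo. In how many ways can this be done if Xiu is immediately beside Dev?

Place the 6 others and the Xiu-Dev pair as 7 objects in a line; the pair has 2 internal arrangements.
That gives 2 × 7! = 2 × 5040 = 10080.

10080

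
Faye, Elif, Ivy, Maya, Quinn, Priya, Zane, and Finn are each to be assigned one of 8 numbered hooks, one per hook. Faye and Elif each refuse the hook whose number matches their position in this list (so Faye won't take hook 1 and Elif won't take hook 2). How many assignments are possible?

30960

Let Aᵢ (for i ∈ {1, 2}) be the placements that put person i in their forbidden hook. Any j of these fix j positions, leaving (8−j)! ways to fill the rest, and there are C(2,j) ways to pick which j.
By inclusion–exclusion, the number of valid placements is Σ_{j=0}^{2} (−1)^j C(2,j)·(8−j)!.
Computing: 40320 − 10080 + 720 = 30960.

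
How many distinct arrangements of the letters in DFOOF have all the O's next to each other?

Treat the 2 copies of O as a single block. The multiset to arrange is then {OO, D, F, F}, 4 items in all.
That gives (4)!/(2!) = 12 arrangements.

12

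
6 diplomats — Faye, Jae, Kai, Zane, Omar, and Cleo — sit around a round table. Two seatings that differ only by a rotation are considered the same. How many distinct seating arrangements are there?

Fix one person's seat to break rotational symmetry; the remaining 5 people can be arranged in (5)! = 120 ways.

120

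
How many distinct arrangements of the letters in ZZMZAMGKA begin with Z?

5040

Fix Z in the first position and arrange the remaining 8 letters.
Those 8 letters have A appearing twice, M appearing twice, and Z appearing twice, giving (8)!/(2!·2!·2!) = 5040.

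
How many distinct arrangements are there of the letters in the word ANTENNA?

The 7 letters of ANTENNA have repeats: A appearing twice and N appearing 3 times.
So there are 7! / (3!·2!) = 420 distinguishable arrangements.

420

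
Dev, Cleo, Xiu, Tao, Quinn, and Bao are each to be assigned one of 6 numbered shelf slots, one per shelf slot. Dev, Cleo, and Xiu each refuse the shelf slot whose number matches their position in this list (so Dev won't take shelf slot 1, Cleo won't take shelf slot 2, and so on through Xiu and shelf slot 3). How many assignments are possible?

426

Let Aᵢ (for i ∈ {1, 2, 3}) be the placements that put person i in their forbidden shelf slot. Any j of these fix j positions, leaving (6−j)! ways to fill the rest, and there are C(3,j) ways to pick which j.
By inclusion–exclusion, the number of valid placements is Σ_{j=0}^{3} (−1)^j C(3,j)·(6−j)!.
Computing: 720 − 360 + 72 − 6 = 426.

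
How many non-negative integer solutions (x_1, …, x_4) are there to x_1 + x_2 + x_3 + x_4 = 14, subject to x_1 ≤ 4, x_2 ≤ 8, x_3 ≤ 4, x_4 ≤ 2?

Ignoring the caps, the number of non-negative solutions to x_1+…+x_4 = 14 is C(17,3) = 680.
Subtract solutions that violate a single cap (substitute x_i' = x_i − (cap_i+1)): x_1 ≥ 5 gives C(12,3) = 220; x_2 ≥ 9 gives C(8,3) = 56; x_3 ≥ 5 gives C(12,3) = 220; x_4 ≥ 3 gives C(14,3) = 364. Together 860.
Add back pairs where two caps are both exceeded: 1 + 35 + 84 + 1 + 10 + 84 = 215.
Subtract triples: 0 + 0 + 4 + 0 = 4.
By inclusion–exclusion the count is 680 − 860 + 215 − 4 = 31.

31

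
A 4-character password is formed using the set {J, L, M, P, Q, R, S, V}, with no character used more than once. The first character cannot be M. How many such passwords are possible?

1470

The first character has 8−1 = 7 choices (anything except M).
The remaining 3 characters are filled from the other 7 symbols without repetition: 7 × 6 × 5 = 210.
Total: 7 × 210 = 1470.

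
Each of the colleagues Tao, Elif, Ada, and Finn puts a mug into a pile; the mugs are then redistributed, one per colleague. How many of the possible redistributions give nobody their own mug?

Count assignments avoiding every fixed point. For any j of the 4 colleagues fixed to their own mug, the other 4−j can be arranged in (4−j)! ways.
By inclusion–exclusion this is Σ_{j=0}^{4} (−1)^j C(4,j)·(4−j)!.
Computing: 24 − 24 + 12 − 4 + 1 = 9.

9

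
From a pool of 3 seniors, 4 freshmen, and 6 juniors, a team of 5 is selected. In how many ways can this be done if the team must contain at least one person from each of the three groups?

894

With no constraint there are C(13,5) = 1287 possible selections.
Selections missing a whole group: no seniors → C(10,5) = 252; no freshmen → C(9,5) = 126; no juniors → C(7,5) = 21.
Add back selections omitting two groups (i.e. drawn from a single group): C(3,5) + C(4,5) + C(6,5) = 6.
By inclusion–exclusion: 1287 − 399 + 6 = 894.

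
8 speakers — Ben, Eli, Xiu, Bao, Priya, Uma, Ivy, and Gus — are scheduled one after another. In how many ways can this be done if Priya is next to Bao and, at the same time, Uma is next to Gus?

2880

Treat {Priya,Bao} as one block (2 orders) and {Uma,Gus} as another (2 orders).
That leaves 6 units to arrange: 2 × 2 × 6! = 4 × 720 = 2880.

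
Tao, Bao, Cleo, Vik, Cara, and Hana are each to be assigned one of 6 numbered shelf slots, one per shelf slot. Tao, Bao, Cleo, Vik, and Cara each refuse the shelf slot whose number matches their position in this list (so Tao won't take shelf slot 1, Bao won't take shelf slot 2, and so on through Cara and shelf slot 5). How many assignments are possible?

309

Let Aᵢ (for 1 ≤ i ≤ 5) be the placements that put person i in their forbidden shelf slot. Any j of these fix j positions, leaving (6−j)! ways to fill the rest, and there are C(5,j) ways to pick which j.
By inclusion–exclusion, the number of valid placements is Σ_{j=0}^{5} (−1)^j C(5,j)·(6−j)!.
Computing: 720 − 600 + 240 − 60 + 10 − 1 = 309.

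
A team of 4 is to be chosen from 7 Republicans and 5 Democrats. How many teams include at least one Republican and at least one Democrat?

Total 4-person selections from all 12: C(12,4) = 495.
Subtract selections that omit an entire group: no Republicans → C(5,4) = 5; no Democrats → C(7,4) = 35.
Both groups omitted at once is impossible, so 495 − 40 = 455.

455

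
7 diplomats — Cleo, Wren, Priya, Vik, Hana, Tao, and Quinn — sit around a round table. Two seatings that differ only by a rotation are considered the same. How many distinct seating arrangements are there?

Around a circle, 7 distinct people have 7!/7 = (6)! = 720 rotationally distinct seatings.

720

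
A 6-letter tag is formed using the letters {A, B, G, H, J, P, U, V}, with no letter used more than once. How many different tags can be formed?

This is a permutation of 6 out of 8: P(8,6) = 8!/2!.
8 × 7 × 6 × 5 × 4 × 3 = 20160.

20160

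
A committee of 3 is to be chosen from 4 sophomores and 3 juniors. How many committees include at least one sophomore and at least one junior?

30

Unrestricted: C(7,3) = 35 ways to pick any 3 of the 7.
Selections missing a whole group: no sophomores → C(3,3) = 1; no juniors → C(4,3) = 4.
Both groups omitted at once is impossible, so 35 − 5 = 30.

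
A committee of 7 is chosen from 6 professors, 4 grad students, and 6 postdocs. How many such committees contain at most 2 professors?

5160

Split by how many professors are chosen (0 through 2).
Sum: C(6,0)·C(10,7) + C(6,1)·C(10,6) + C(6,2)·C(10,5) = 120 + 1260 + 3780 = 5160.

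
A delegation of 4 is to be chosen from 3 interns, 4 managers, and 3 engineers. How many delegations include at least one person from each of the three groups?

With no constraint there are C(10,4) = 210 possible selections.
Selections missing a whole group: no interns → C(7,4) = 35; no managers → C(6,4) = 15; no engineers → C(7,4) = 35.
Add back selections omitting two groups (i.e. drawn from a single group): C(3,4) + C(4,4) + C(3,4) = 1.
By inclusion–exclusion: 210 − 85 + 1 = 126.

126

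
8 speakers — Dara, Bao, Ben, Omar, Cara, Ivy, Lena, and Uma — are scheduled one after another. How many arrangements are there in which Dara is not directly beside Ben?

Of the 8! = 40320 arrangements, those with Dara and Ben adjacent number 2 × 7! = 10080 (treat the pair as a block with 2 internal orders).
So 40320 − 10080 = 30240 arrangements keep them apart.

30240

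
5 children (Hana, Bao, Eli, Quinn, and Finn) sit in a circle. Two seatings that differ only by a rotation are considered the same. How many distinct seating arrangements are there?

Fix one person's seat to break rotational symmetry; the remaining 4 people can be arranged in (4)! = 24 ways.

24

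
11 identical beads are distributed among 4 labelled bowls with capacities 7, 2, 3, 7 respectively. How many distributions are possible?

76

Without the upper bounds there are C(14,3) = 364 ways to split 11 among 4 bowls.
Subtract solutions that violate a single cap (substitute x_i' = x_i − (cap_i+1)): x_1 ≥ 8 gives C(6,3) = 20; x_2 ≥ 3 gives C(11,3) = 165; x_3 ≥ 4 gives C(10,3) = 120; x_4 ≥ 8 gives C(6,3) = 20. Together 325.
Add back pairs where two caps are both exceeded: 1 + 0 + 0 + 35 + 1 + 0 = 37.
By inclusion–exclusion the count is 364 − 325 + 37 = 76.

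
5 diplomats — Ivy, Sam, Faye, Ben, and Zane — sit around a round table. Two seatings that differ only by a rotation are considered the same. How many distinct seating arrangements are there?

24

Fix one person's seat to break rotational symmetry; the remaining 4 people can be arranged in (4)! = 24 ways.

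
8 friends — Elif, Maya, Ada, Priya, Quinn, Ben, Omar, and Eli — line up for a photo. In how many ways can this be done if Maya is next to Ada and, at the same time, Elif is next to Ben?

2880

Treat {Maya,Ada} as one block (2 orders) and {Elif,Ben} as another (2 orders).
That leaves 6 units to arrange: 2 × 2 × 6! = 4 × 720 = 2880.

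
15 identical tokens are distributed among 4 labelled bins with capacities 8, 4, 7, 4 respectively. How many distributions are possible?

By stars and bars, unrestricted non-negative solutions to x_1+…+x_4 = 15 number C(15+3,3) = 816.
Subtract solutions that violate a single cap (substitute x_i' = x_i − (cap_i+1)): x_1 ≥ 9 gives C(9,3) = 84; x_2 ≥ 5 gives C(13,3) = 286; x_3 ≥ 8 gives C(10,3) = 120; x_4 ≥ 5 gives C(13,3) = 286. Together 776.
Add back pairs where two caps are both exceeded: 4 + 0 + 4 + 10 + 56 + 10 = 84.
By inclusion–exclusion the count is 816 − 776 + 84 = 124.

124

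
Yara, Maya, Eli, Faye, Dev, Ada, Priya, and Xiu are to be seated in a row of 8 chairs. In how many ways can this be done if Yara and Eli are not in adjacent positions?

There are 8! = 40320 arrangements in all. If Yara and Eli are adjacent, merging them into one block gives 2·(7)! = 10080 arrangements.
Complementary counting: 40320 − 10080 = 30240.

30240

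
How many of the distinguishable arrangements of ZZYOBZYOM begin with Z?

With the first slot taken by Z, it remains to arrange the other 8 letters (ZYOBZYOM).
Those 8 letters have O appearing twice, Y appearing twice, and Z appearing twice, giving (8)!/(2!·2!·2!) = 5040.

5040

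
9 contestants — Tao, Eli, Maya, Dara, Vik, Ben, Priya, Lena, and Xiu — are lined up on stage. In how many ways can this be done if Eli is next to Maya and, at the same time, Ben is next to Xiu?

Treat {Eli,Maya} as one block (2 orders) and {Ben,Xiu} as another (2 orders).
That leaves 7 units to arrange: 2 × 2 × 7! = 4 × 5040 = 20160.

20160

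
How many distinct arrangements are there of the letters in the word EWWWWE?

Letter multiplicities in EWWWWE: E×2, W×4.
So there are 6! / (4!·2!) = 15 distinguishable arrangements.

15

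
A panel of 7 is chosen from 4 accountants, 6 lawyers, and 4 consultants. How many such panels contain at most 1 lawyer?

176

Split by how many lawyers are chosen (0 through 1).
Sum: C(6,0)·C(8,7) + C(6,1)·C(8,6) = 8 + 168 = 176.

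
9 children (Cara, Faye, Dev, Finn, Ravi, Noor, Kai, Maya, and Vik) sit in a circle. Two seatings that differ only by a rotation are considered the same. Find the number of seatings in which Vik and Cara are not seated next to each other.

Without the restriction there are (8)! = 40320 seatings.
Those with Vik next to Cara: fuse the pair into one unit and seat 8 units around a circle — 2·(7)! = 10080.
Subtracting, 40320 − 10080 = 30240.

30240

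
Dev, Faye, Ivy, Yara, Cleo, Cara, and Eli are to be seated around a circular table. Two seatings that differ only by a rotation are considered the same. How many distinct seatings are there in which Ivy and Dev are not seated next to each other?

480

All circular seatings of 7 people number (6)! = 720.
Seatings with Ivy beside Dev: treat them as a block with 2 internal orders, giving 2 × (5)! = 240.
Subtracting, 720 − 240 = 480.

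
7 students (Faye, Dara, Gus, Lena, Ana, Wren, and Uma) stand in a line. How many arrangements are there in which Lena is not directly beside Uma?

There are 7! = 5040 arrangements in all. If Lena and Uma are adjacent, merging them into one block gives 2·(6)! = 1440 arrangements.
So 5040 − 1440 = 3600 arrangements keep them apart.

3600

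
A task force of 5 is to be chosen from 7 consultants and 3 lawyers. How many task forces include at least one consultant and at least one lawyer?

231

Total 5-person selections from all 10: C(10,5) = 252.
Selections missing a whole group: no consultants → C(3,5) = 0; no lawyers → C(7,5) = 21.
Both groups omitted at once is impossible, so 252 − 21 = 231.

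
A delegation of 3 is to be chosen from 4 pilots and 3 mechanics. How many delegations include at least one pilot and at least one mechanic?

30

Unrestricted: C(7,3) = 35 ways to pick any 3 of the 7.
Selections missing a whole group: no pilots → C(3,3) = 1; no mechanics → C(4,3) = 4.
Both groups omitted at once is impossible, so 35 − 5 = 30.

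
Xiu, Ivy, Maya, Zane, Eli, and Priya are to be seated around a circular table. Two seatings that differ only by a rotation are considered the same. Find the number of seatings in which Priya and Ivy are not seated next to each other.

72

Without the restriction there are (5)! = 120 seatings.
Seatings with Priya beside Ivy: treat them as a block with 2 internal orders, giving 2 × (4)! = 48.
Subtracting, 120 − 48 = 72.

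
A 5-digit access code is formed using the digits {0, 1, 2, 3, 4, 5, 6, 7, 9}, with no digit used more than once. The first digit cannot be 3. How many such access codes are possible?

13440

The first digit has 9−1 = 8 choices (anything except 3).
The remaining 4 digits are filled from the other 8 symbols without repetition: 8 × 7 × 6 × 5 = 1680.
Total: 8 × 1680 = 13440.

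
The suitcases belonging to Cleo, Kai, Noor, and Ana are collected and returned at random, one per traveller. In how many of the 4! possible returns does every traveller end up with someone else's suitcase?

Count assignments avoiding every fixed point. For any j of the 4 travellers fixed to their own suitcase, the other 4−j can be arranged in (4−j)! ways.
By inclusion–exclusion this is Σ_{j=0}^{4} (−1)^j C(4,j)·(4−j)!.
Computing: 24 − 24 + 12 − 4 + 1 = 9.

9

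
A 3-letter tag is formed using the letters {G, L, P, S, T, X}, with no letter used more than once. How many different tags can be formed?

This is a permutation of 3 out of 6: P(6,3) = 6!/3!.
6 × 5 × 4 = 120.

120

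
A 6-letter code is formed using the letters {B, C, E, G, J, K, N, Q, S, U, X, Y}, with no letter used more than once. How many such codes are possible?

665280

This is a permutation of 6 out of 12: P(12,6) = 12!/6!.
That product is 12 × 11 × 10 × 9 × 8 × 7 = 665280.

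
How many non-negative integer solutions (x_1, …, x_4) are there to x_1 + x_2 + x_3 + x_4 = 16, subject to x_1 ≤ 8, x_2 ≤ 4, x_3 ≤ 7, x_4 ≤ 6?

Without the upper bounds there are C(19,3) = 969 ways to split 16 among 4 variables.
Subtract solutions that violate a single cap (substitute x_i' = x_i − (cap_i+1)): x_1 ≥ 9 gives C(10,3) = 120; x_2 ≥ 5 gives C(14,3) = 364; x_3 ≥ 8 gives C(11,3) = 165; x_4 ≥ 7 gives C(12,3) = 220. Together 869.
Add back pairs where two caps are both exceeded: 10 + 0 + 1 + 20 + 35 + 4 = 70.
By inclusion–exclusion the count is 969 − 869 + 70 = 170.

170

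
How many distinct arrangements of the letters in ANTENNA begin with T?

Fix T in the first position and arrange the remaining 6 letters.
Those 6 letters have A appearing twice and N appearing 3 times, giving (6)!/(3!·2!) = 60.

60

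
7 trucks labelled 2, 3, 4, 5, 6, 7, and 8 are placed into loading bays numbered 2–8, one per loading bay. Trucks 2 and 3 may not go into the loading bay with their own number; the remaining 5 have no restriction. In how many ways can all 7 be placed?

3720

Let Aᵢ (for i ∈ {2, 3}) be the placements that put truck i in its forbidden loading bay. Any j of these fix j positions, leaving (7−j)! ways to fill the rest, and there are C(2,j) ways to pick which j.
By inclusion–exclusion, the number of valid placements is Σ_{j=0}^{2} (−1)^j C(2,j)·(7−j)!.
Computing: 5040 − 1440 + 120 = 3720.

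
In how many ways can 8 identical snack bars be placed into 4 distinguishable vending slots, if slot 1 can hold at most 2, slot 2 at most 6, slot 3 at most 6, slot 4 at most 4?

82

Ignoring the caps, the number of non-negative solutions to x_1+…+x_4 = 8 is C(11,3) = 165.
Subtract solutions that violate a single cap (substitute x_i' = x_i − (cap_i+1)): x_1 ≥ 3 gives C(8,3) = 56; x_2 ≥ 7 gives C(4,3) = 4; x_3 ≥ 7 gives C(4,3) = 4; x_4 ≥ 5 gives C(6,3) = 20. Together 84.
Add back pairs where two caps are both exceeded: 0 + 0 + 1 + 0 + 0 + 0 = 1.
By inclusion–exclusion the count is 165 − 84 + 1 = 82.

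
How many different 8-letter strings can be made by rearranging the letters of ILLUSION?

10080

Letter multiplicities in ILLUSION: I×2, L×2, N×1, O×1, S×1, U×1.
The number of distinct arrangements is 8!/(2!·2!) = 40320/4 = 10080.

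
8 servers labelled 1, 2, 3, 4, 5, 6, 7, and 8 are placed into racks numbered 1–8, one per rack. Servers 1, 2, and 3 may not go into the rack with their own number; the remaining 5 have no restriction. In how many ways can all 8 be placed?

Let Aᵢ (for i ∈ {1, 2, 3}) be the placements that put server i in its forbidden rack. Any j of these fix j positions, leaving (8−j)! ways to fill the rest, and there are C(3,j) ways to pick which j.
By inclusion–exclusion, the number of valid placements is Σ_{j=0}^{3} (−1)^j C(3,j)·(8−j)!.
Computing: 40320 − 15120 + 2160 − 120 = 27240.

27240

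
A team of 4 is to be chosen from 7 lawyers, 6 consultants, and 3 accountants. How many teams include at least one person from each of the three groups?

Unrestricted: C(16,4) = 1820 ways to pick any 4 of the 16.
Selections missing a whole group: no lawyers → C(9,4) = 126; no consultants → C(10,4) = 210; no accountants → C(13,4) = 715.
Add back selections omitting two groups (i.e. drawn from a single group): C(7,4) + C(6,4) + C(3,4) = 50.
By inclusion–exclusion: 1820 − 1051 + 50 = 819.

819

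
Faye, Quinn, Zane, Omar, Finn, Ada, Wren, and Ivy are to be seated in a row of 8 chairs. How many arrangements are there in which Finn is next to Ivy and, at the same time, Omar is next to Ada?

Treat {Finn,Ivy} as one block (2 orders) and {Omar,Ada} as another (2 orders).
That leaves 6 units to arrange: 2 × 2 × 6! = 4 × 720 = 2880.

2880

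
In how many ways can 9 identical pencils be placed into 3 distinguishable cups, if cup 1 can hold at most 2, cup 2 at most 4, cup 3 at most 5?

By stars and bars, unrestricted non-negative solutions to x_1+…+x_3 = 9 number C(9+2,2) = 55.
Subtract solutions that violate a single cap (substitute x_i' = x_i − (cap_i+1)): x_1 ≥ 3 gives C(8,2) = 28; x_2 ≥ 5 gives C(6,2) = 15; x_3 ≥ 6 gives C(5,2) = 10. Together 53.
Add back pairs where two caps are both exceeded: 3 + 1 + 0 = 4.
By inclusion–exclusion the count is 55 − 53 + 4 = 6.

6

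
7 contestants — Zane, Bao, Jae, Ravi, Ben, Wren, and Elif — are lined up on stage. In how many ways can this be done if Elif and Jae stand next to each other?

Treat {Elif, Jae} as a single unit. There are 6 units to order, and the pair itself can be ordered 2 ways.
So the count is 2·(6)! = 1440.

1440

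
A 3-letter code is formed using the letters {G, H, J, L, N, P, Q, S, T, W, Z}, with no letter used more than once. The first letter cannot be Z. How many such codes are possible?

900

The first letter has 11−1 = 10 choices (anything except Z).
The remaining 2 letters are filled from the other 10 symbols without repetition: 10 × 9 = 90.
Total: 10 × 90 = 900.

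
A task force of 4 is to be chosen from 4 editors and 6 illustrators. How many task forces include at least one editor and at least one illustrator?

With no constraint there are C(10,4) = 210 possible selections.
Subtract selections that omit an entire group: no editors → C(6,4) = 15; no illustrators → C(4,4) = 1.
Both groups omitted at once is impossible, so 210 − 16 = 194.

194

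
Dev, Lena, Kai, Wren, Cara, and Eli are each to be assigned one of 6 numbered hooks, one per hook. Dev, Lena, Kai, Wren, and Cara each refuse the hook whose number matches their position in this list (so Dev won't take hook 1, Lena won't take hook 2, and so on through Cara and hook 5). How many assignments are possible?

Let Aᵢ (for 1 ≤ i ≤ 5) be the placements that put person i in their forbidden hook. Any j of these fix j positions, leaving (6−j)! ways to fill the rest, and there are C(5,j) ways to pick which j.
By inclusion–exclusion, the number of valid placements is Σ_{j=0}^{5} (−1)^j C(5,j)·(6−j)!.
Computing: 720 − 600 + 240 − 60 + 10 − 1 = 309.

309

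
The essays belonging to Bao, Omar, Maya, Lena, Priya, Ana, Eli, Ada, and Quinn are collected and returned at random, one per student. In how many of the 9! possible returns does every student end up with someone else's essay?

This is the derangement count D_9: permutations of 9 items with no fixed point.
By inclusion–exclusion this is Σ_{j=0}^{9} (−1)^j C(9,j)·(9−j)!.
Computing: 362880 − 362880 + 181440 − 60480 + 15120 − 3024 + 504 − 72 + 9 − 1 = 133496.

133496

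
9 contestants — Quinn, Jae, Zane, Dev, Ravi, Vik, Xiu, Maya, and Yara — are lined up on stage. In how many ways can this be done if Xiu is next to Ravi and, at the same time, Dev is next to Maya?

Treat {Xiu,Ravi} as one block (2 orders) and {Dev,Maya} as another (2 orders).
That leaves 7 units to arrange: 2 × 2 × 7! = 4 × 5040 = 20160.

20160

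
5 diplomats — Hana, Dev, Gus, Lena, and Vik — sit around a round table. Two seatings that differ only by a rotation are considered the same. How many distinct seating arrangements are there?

Around a circle, 5 distinct people have 5!/5 = (4)! = 24 rotationally distinct seatings.

24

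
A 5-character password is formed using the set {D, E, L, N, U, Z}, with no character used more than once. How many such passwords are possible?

With no repetition, fill the 5 characters in order: 6 choices, then 5, down to 2.
6 × 5 × 4 × 3 × 2 = 720.

720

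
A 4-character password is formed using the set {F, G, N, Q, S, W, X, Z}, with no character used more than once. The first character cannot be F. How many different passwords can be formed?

1470

The first character has 8−1 = 7 choices (anything except F).
The remaining 3 characters are filled from the other 7 symbols without repetition: 7 × 6 × 5 = 210.
Total: 7 × 210 = 1470.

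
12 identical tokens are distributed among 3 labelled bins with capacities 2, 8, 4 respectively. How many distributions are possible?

6

Without the upper bounds there are C(14,2) = 91 ways to split 12 among 3 bins.
Subtract solutions that violate a single cap (substitute x_i' = x_i − (cap_i+1)): x_1 ≥ 3 gives C(11,2) = 55; x_2 ≥ 9 gives C(5,2) = 10; x_3 ≥ 5 gives C(9,2) = 36. Together 101.
Add back pairs where two caps are both exceeded: 1 + 15 + 0 = 16.
By inclusion–exclusion the count is 91 − 101 + 16 = 6.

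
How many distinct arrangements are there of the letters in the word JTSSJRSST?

The 9 letters of JTSSJRSST have repeats: J appearing twice, S appearing 4 times, and T appearing twice.
So there are 9! / (4!·2!·2!) = 3780 distinguishable arrangements.

3780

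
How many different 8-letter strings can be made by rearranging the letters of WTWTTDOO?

The 8 letters of WTWTTDOO have repeats: O appearing twice, T appearing 3 times, and W appearing twice.
So there are 8! / (3!·2!·2!) = 1680 distinguishable arrangements.

1680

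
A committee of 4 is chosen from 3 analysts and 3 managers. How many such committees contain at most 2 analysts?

12

Split by how many analysts are chosen (0 through 2).
Sum: C(3,0)·C(3,4) + C(3,1)·C(3,3) + C(3,2)·C(3,2) = 0 + 3 + 9 = 12.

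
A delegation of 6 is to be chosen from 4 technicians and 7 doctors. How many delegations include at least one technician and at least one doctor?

455

Total 6-person selections from all 11: C(11,6) = 462.
Selections missing a whole group: no technicians → C(7,6) = 7; no doctors → C(4,6) = 0.
Both groups omitted at once is impossible, so 462 − 7 = 455.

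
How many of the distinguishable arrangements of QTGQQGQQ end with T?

21

Fix T in the last position and arrange the remaining 7 letters.
Those 7 letters have G appearing twice and Q appearing 5 times, giving (7)!/(5!·2!) = 21.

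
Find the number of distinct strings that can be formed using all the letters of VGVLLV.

60

The 6 letters of VGVLLV have repeats: L appearing twice and V appearing 3 times.
Dividing 6! = 720 by 3!·2! = 12 for the repeated letters gives 60.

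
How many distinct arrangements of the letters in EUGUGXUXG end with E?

With the last slot taken by E, it remains to arrange the other 8 letters (UGUGXUXG).
Those 8 letters have G appearing 3 times, U appearing 3 times, and X appearing twice, giving (8)!/(3!·3!·2!) = 560.

560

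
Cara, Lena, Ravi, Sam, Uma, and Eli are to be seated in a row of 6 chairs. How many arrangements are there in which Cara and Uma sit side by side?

240

Treat {Cara, Uma} as a single unit. There are 5 units to order, and the pair itself can be ordered 2 ways.
That gives 2 × 5! = 2 × 120 = 240.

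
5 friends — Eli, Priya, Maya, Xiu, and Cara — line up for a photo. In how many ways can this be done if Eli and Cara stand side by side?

Glue Eli and Cara into one block (2 internal orders), leaving 4 units to arrange in a row.
That gives 2 × 4! = 2 × 24 = 48.

48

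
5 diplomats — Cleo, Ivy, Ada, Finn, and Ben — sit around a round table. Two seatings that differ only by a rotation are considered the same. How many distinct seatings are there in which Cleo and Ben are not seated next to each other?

12

Without the restriction there are (4)! = 24 seatings.
Seatings with Cleo beside Ben: treat them as a block with 2 internal orders, giving 2 × (3)! = 12.
Subtracting, 24 − 12 = 12.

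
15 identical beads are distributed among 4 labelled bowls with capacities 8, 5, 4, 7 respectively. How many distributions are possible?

160

Without the upper bounds there are C(18,3) = 816 ways to split 15 among 4 bowls.
Subtract solutions that violate a single cap (substitute x_i' = x_i − (cap_i+1)): x_1 ≥ 9 gives C(9,3) = 84; x_2 ≥ 6 gives C(12,3) = 220; x_3 ≥ 5 gives C(13,3) = 286; x_4 ≥ 8 gives C(10,3) = 120. Together 710.
Add back pairs where two caps are both exceeded: 1 + 4 + 0 + 35 + 4 + 10 = 54.
By inclusion–exclusion the count is 816 − 710 + 54 = 160.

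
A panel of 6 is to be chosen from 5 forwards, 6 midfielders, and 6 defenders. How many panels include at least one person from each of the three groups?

With no constraint there are C(17,6) = 12376 possible selections.
Subtract selections that omit an entire group: no forwards → C(12,6) = 924; no midfielders → C(11,6) = 462; no defenders → C(11,6) = 462.
Add back selections omitting two groups (i.e. drawn from a single group): C(5,6) + C(6,6) + C(6,6) = 2.
By inclusion–exclusion: 12376 − 1848 + 2 = 10530.

10530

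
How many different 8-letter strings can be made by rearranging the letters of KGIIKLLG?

Letter multiplicities in KGIIKLLG: G×2, I×2, K×2, L×2.
The number of distinct arrangements is 8!/(2!·2!·2!·2!) = 40320/16 = 2520.

2520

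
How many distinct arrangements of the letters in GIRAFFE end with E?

Fix E in the last position and arrange the remaining 6 letters.
Those 6 letters have F appearing twice, giving (6)!/(2!) = 360.

360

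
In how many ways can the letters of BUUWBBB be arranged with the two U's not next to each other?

75

Total arrangements of BUUWBBB: 7!/(4!·2!) = 105.
If the two U's are adjacent, glue them into one block, leaving 6 items to arrange: (6)!/(4!) = 30 ways.
Subtracting, 105 − 30 = 75 arrangements keep the U's apart.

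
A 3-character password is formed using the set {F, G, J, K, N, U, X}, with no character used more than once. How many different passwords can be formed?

This is a permutation of 3 out of 7: P(7,3) = 7!/4!.
That product is 7 × 6 × 5 = 210.

210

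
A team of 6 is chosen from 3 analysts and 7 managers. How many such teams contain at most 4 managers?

Split by how many managers are chosen (0 through 4).
Sum: C(7,0)·C(3,6) + C(7,1)·C(3,5) + C(7,2)·C(3,4) + C(7,3)·C(3,3) + C(7,4)·C(3,2) = 0 + 0 + 0 + 35 + 105 = 140.

140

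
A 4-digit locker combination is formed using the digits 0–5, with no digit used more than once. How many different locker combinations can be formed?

360

This is a permutation of 4 out of 6: P(6,4) = 6!/2!.
6 × 5 × 4 × 3 = 360.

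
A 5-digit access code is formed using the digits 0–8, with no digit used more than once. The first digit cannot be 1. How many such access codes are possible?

13440

The first digit has 9−1 = 8 choices (anything except 1).
The remaining 4 digits are filled from the other 8 symbols without repetition: 8 × 7 × 6 × 5 = 1680.
Total: 8 × 1680 = 13440.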